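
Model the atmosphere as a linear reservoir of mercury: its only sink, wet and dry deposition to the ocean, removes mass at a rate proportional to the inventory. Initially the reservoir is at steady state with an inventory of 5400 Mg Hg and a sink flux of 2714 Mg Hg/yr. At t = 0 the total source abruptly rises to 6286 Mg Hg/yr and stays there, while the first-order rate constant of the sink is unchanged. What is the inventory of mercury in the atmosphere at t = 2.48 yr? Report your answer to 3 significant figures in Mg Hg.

Residence time τ = M₀/F₀ = 1.990 yr. The eventual steady state is M_∞ = M₀·(F₁/F₀) = 5400 × 6286/2714 = 12507 Mg Hg.
The anomaly ΔM(t) = M(t) − M_∞ decays as ΔM₀·e^(−t/τ) with ΔM₀ = 5400 − 12507 = −7107 Mg Hg.
At t = 2.48 yr, e^(−t/τ) = e^(−1.246) = 0.2875, so ΔM = −2044 Mg Hg and M = 12507 − 2044 = 10464 Mg Hg.

10500 Mg Hg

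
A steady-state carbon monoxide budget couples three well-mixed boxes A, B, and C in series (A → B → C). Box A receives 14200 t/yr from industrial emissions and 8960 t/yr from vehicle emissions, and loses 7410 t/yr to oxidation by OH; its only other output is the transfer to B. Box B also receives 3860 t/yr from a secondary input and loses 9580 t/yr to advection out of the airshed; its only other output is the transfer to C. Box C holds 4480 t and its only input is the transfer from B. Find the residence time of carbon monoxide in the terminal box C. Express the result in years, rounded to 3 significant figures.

Box A: F(A→B) = (14200 + 8960) − 7410 = 15750 t/yr.
Box B: F(B→C) = (15750 + 3860) − 9580 = 10030 t/yr.
Box C throughput = its input = 10030 t/yr; τ = 4480 / 10030 = 0.4467 yr.

0.447 yr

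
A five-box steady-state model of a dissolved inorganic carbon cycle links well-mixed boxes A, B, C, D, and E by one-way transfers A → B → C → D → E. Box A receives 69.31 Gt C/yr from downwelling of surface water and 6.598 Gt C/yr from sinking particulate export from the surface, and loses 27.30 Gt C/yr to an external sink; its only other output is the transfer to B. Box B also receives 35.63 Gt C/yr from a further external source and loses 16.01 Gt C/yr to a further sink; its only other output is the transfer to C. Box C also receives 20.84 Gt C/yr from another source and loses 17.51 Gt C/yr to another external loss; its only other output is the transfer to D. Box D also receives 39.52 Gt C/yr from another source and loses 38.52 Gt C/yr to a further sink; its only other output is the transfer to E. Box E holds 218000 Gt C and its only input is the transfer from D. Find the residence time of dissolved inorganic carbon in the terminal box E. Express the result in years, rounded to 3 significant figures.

3000 yr

Box A: F(A→B) = (69.31 + 6.598) − 27.30 = 48.608 Gt C/yr.
Box B: F(B→C) = (48.608 + 35.63) − 16.01 = 68.228 Gt C/yr.
Box C: F(C→D) = (68.228 + 20.84) − 17.51 = 71.558 Gt C/yr.
Box D: F(D→E) = (71.558 + 39.52) − 38.52 = 72.558 Gt C/yr.
Box E throughput = its input = 72.558 Gt C/yr; τ = 218000 / 72.558 = 3004 yr.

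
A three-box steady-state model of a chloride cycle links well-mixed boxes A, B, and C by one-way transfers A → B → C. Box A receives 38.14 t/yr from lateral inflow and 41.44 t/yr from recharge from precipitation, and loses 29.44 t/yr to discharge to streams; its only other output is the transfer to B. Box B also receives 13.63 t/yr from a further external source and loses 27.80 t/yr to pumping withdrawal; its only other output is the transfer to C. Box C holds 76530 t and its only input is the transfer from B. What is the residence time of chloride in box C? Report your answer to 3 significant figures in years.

2130 yr

Box A: F(A→B) = (38.14 + 41.44) − 29.44 = 50.140 t/yr.
Box B: F(B→C) = (50.140 + 13.63) − 27.80 = 35.970 t/yr.
Box C throughput = its input = 35.970 t/yr; τ = 76530 / 35.970 = 2128 yr.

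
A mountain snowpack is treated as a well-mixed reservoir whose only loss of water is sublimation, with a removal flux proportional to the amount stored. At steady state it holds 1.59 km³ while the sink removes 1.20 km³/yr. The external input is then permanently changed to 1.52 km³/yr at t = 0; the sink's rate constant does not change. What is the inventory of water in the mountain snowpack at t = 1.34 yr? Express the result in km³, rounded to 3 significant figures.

1.86 km³

Residence time τ = M₀/F₀ = 1.325 yr. The eventual steady state is M_∞ = M₀·(F₁/F₀) = 1.59 × 1.52/1.20 = 2.0140 km³.
The anomaly ΔM(t) = M(t) − M_∞ decays as ΔM₀·e^(−t/τ) with ΔM₀ = 1.59 − 2.0140 = −0.4240 km³.
At t = 1.34 yr, e^(−t/τ) = e^(−1.011) = 0.3637, so ΔM = −0.1542 km³ and M = 2.0140 − 0.1542 = 1.8598 km³.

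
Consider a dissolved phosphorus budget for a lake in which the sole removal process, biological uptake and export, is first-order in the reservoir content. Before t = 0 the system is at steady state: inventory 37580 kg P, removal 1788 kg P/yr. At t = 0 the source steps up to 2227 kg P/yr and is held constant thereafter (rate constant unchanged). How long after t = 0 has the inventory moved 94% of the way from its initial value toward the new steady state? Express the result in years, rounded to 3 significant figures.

59.1 yr

τ = M₀/F₀ = 37580/1788 = 21.02 yr.
The remaining gap fraction is e^(−t/τ); 94% covered ⇒ e^(−t/τ) = 0.0600.
t = −τ ln(0.0600) = 21.02 × 2.813 = 59.13 yr.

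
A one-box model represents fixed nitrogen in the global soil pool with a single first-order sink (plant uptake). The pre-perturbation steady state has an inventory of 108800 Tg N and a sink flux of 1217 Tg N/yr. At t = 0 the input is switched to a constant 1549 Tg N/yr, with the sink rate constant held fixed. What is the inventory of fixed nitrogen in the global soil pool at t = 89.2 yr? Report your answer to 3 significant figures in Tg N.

The sink rate constant is k = F₀/M₀ = 1217/108800 = 0.01119 yr⁻¹.
Solving dM/dt = F₁ − kM with M(0) = M₀ gives M(t) = F₁/k + (M₀ − F₁/k)·e^(−kt).
F₁/k = 1549/0.01119 = 138480 Tg N; kt = 0.01119 × 89.2 = 0.9978, e^(−kt) = 0.3687.
M(89.2) = 138480 + (108800 − 138480) × 0.3687 = 138480 − 10940 = 127540 Tg N.

128000 Tg N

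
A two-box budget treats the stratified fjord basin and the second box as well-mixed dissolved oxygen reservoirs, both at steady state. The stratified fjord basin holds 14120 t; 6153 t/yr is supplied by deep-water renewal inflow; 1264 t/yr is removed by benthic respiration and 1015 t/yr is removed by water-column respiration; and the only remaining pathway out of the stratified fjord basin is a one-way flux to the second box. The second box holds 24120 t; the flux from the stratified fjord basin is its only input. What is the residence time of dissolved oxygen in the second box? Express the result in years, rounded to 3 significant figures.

Balance the stratified fjord basin: ΣF_in = 6153.0 t/yr.
Flux to the second box = ΣF_in − (1264 + 1015) = 3874.0 t/yr.
At steady state the output of the second box equals its input, 3874.0 t/yr.
τ = M / F = 24120 / 3874.0 = 6.226 yr.

6.23 yr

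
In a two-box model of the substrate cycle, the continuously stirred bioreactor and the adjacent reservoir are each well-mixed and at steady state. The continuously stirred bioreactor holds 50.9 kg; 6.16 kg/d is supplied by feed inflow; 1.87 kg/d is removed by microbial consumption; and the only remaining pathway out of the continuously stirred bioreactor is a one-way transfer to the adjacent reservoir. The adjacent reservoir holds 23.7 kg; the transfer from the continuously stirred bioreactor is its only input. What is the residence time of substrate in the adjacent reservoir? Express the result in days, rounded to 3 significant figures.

5.52 d

Balance the continuously stirred bioreactor: ΣF_in = 6.1600 kg/d.
Transfer to the adjacent reservoir = ΣF_in − (1.87) = 4.2900 kg/d.
At steady state the output of the adjacent reservoir equals its input, 4.2900 kg/d.
τ = M / F = 23.7 / 4.2900 = 5.524 d.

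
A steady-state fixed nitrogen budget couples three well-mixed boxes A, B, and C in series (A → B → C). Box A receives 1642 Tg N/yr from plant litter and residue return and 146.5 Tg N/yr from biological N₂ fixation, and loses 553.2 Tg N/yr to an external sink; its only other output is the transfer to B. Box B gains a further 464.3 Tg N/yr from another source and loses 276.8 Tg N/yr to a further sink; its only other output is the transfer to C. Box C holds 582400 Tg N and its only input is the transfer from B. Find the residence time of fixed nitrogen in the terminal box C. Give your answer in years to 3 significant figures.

Box A: F(A→B) = (1642 + 146.5) − 553.2 = 1235.3 Tg N/yr.
Box B: F(B→C) = (1235.3 + 464.3) − 276.8 = 1422.8 Tg N/yr.
Box C throughput = its input = 1422.8 Tg N/yr; τ = 582400 / 1422.8 = 409.3 yr.

409 yr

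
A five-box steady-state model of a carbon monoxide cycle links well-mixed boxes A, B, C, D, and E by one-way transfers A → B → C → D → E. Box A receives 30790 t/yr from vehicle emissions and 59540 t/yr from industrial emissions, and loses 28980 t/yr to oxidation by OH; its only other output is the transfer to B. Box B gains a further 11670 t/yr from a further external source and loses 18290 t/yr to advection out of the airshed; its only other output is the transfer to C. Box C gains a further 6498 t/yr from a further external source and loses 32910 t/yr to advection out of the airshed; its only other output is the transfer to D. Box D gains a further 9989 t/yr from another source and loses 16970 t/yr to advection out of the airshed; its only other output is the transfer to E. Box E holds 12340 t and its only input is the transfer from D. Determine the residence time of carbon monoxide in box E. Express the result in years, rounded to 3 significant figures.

0.578 yr

Box A: F(A→B) = (30790 + 59540) − 28980 = 61350 t/yr.
Box B: F(B→C) = (61350 + 11670) − 18290 = 54730 t/yr.
Box C: F(C→D) = (54730 + 6498) − 32910 = 28318 t/yr.
Box D: F(D→E) = (28318 + 9989) − 16970 = 21337 t/yr.
Box E throughput = its input = 21337 t/yr; τ = 12340 / 21337 = 0.5783 yr.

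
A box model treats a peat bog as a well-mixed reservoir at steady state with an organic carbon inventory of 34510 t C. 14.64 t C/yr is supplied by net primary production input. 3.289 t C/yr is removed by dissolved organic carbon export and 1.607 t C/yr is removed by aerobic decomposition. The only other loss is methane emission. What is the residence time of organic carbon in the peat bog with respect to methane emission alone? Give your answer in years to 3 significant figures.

3540 yr

At steady state ΣF_in = ΣF_out.
ΣF_in = 14.640 t C/yr.
Methane emission flux = ΣF_in − (3.289 + 1.607) = 14.640 − 4.896 = 9.744 t C/yr.
τ = M / F = 34510 / 9.744 = 3542 yr.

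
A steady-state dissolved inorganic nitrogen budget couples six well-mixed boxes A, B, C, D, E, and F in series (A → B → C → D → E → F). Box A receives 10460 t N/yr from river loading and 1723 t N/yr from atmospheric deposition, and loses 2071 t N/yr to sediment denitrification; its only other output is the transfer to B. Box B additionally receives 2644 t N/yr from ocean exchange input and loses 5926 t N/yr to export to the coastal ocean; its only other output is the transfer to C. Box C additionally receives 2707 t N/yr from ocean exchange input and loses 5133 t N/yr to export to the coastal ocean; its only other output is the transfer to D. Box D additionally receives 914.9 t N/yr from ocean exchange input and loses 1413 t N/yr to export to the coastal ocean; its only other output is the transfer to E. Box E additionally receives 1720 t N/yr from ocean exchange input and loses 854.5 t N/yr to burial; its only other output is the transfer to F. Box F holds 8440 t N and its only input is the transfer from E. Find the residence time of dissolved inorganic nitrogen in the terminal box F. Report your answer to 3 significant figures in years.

Box A: F(A→B) = (10460 + 1723) − 2071 = 10112 t N/yr.
Box B: F(B→C) = (10112 + 2644) − 5926 = 6830.0 t N/yr.
Box C: F(C→D) = (6830.0 + 2707) − 5133 = 4404.0 t N/yr.
Box D: F(D→E) = (4404.0 + 914.9) − 1413 = 3905.9 t N/yr.
Box E: F(E→F) = (3905.9 + 1720) − 854.5 = 4771.4 t N/yr.
Box F throughput = its input = 4771.4 t N/yr; τ = 8440 / 4771.4 = 1.769 yr.

1.77 yr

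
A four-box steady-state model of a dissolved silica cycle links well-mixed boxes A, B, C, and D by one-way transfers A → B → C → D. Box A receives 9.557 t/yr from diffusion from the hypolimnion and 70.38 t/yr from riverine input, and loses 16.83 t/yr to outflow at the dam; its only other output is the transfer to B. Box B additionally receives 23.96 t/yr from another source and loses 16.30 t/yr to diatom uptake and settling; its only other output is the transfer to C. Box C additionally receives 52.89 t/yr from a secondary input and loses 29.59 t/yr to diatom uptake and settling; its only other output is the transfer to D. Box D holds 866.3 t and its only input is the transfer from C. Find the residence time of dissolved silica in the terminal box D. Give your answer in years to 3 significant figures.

9.21 yr

Box A: F(A→B) = (9.557 + 70.38) − 16.83 = 63.107 t/yr.
Box B: F(B→C) = (63.107 + 23.96) − 16.30 = 70.767 t/yr.
Box C: F(C→D) = (70.767 + 52.89) − 29.59 = 94.067 t/yr.
Box D throughput = its input = 94.067 t/yr; τ = 866.3 / 94.067 = 9.209 yr.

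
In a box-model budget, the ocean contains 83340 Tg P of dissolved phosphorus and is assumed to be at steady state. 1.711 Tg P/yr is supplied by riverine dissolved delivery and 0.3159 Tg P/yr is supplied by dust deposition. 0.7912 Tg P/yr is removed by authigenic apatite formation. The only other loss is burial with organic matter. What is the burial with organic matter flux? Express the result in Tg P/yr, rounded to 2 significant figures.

1.2 Tg P/yr

At steady state ΣF_in = ΣF_out.
ΣF_in = 1.711 + 0.3159 = 2.0269 Tg P/yr.
Burial with organic matter flux = ΣF_in − (0.7912) = 2.0269 − 0.7912 = 1.236 Tg P/yr.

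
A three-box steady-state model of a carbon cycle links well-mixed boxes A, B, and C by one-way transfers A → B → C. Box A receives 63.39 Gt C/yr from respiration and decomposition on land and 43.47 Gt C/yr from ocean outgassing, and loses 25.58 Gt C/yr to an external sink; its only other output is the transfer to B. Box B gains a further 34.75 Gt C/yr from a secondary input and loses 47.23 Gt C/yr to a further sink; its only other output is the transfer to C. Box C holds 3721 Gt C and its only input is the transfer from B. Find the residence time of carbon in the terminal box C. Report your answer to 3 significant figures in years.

54.1 yr

Box A: F(A→B) = (63.39 + 43.47) − 25.58 = 81.280 Gt C/yr.
Box B: F(B→C) = (81.280 + 34.75) − 47.23 = 68.800 Gt C/yr.
Box C throughput = its input = 68.800 Gt C/yr; τ = 3721 / 68.800 = 54.08 yr.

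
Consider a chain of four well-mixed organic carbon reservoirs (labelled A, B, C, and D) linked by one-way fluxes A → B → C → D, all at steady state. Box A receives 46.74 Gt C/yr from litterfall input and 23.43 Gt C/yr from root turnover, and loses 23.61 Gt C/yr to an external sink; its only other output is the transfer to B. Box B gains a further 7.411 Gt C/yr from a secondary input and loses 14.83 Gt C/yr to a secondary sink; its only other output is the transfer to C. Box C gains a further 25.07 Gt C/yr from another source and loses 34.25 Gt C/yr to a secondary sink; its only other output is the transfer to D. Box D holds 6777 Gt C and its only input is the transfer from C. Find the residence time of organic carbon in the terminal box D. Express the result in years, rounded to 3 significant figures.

226 yr

Box A: F(A→B) = (46.74 + 23.43) − 23.61 = 46.560 Gt C/yr.
Box B: F(B→C) = (46.560 + 7.411) − 14.83 = 39.141 Gt C/yr.
Box C: F(C→D) = (39.141 + 25.07) − 34.25 = 29.961 Gt C/yr.
Box D throughput = its input = 29.961 Gt C/yr; τ = 6777 / 29.961 = 226.2 yr.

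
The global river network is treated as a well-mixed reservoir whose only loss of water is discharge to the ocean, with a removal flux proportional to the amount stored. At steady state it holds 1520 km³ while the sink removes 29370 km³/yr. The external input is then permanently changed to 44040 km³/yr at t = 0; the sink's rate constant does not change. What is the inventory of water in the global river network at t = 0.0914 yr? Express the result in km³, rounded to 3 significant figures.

2150 km³

Residence time τ = M₀/F₀ = 0.05175 yr. The eventual steady state is M_∞ = M₀·(F₁/F₀) = 1520 × 44040/29370 = 2279.2 km³.
The anomaly ΔM(t) = M(t) − M_∞ decays as ΔM₀·e^(−t/τ) with ΔM₀ = 1520 − 2279.2 = −759.2 km³.
At t = 0.0914 yr, e^(−t/τ) = e^(−1.766) = 0.1710, so ΔM = −129.8 km³ and M = 2279.2 − 129.8 = 2149.4 km³.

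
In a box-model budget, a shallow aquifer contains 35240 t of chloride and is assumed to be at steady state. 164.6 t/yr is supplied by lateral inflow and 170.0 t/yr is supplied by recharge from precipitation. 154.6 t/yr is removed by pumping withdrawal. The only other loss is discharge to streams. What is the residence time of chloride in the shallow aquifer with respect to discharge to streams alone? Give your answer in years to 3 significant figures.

196 yr

At steady state ΣF_in = ΣF_out.
ΣF_in = 164.6 + 170.0 = 334.60 t/yr.
Discharge to streams flux = ΣF_in − (154.6) = 334.60 − 154.6 = 180.0 t/yr.
τ = M / F = 35240 / 180.0 = 195.8 yr.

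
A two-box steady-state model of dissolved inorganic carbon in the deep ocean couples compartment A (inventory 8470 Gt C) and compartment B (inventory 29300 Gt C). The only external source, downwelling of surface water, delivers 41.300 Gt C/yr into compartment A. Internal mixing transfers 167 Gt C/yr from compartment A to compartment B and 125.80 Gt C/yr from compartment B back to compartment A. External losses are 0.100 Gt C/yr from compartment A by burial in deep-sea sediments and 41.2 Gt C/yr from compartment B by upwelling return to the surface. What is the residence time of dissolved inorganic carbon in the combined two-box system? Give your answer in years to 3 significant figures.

Residence time in the combined system uses the total inventory and the total *external* removal — internal exchanges between the two boxes cancel.
M_total = 8470 + 29300 = 37770 Gt C.
ΣF_external_out = 0.100 + 41.2 = 41.300 Gt C/yr.
τ = M_total / ΣF_ext = 37770 / 41.300 = 914.5 yr.

915 yr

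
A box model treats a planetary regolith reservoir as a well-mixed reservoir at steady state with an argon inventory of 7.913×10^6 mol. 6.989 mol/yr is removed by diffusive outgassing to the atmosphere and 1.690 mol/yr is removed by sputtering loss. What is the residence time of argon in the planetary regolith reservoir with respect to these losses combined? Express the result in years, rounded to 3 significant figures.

912000 yr

Total removal = 6.989 + 1.690 = 8.6790 mol/yr.
τ = M / ΣF_out = 7.913×10^6 / 8.6790 = 911700 yr.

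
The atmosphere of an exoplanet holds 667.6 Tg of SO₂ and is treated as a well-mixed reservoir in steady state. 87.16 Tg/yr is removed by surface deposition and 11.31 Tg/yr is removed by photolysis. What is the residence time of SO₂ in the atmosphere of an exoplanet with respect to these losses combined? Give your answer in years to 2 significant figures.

6.8 yr

Total removal = 87.16 + 11.31 = 98.470 Tg/yr.
τ = M / ΣF_out = 667.6 / 98.470 = 6.780 yr.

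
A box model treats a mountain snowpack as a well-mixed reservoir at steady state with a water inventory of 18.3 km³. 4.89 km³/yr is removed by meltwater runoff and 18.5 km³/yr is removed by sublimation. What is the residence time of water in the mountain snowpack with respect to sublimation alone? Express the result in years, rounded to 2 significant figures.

0.99 yr

Residence time with respect to a single sink: τ = M / F_sink.
τ = 18.3 / 18.5 = 0.9892 yr.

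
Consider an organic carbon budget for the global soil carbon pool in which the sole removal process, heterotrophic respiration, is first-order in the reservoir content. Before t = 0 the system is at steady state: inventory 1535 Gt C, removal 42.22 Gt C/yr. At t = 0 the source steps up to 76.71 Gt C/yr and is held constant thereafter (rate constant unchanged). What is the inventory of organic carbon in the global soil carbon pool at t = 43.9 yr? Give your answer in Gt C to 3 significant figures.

2410 Gt C

The sink rate constant is k = F₀/M₀ = 42.22/1535 = 0.02750 yr⁻¹.
Solving dM/dt = F₁ − kM with M(0) = M₀ gives M(t) = F₁/k + (M₀ − F₁/k)·e^(−kt).
F₁/k = 76.71/0.02750 = 2789.0 Gt C; kt = 0.02750 × 43.9 = 1.207, e^(−kt) = 0.2990.
M(43.9) = 2789.0 + (1535 − 2789.0) × 0.2990 = 2789.0 − 374.9 = 2414.1 Gt C.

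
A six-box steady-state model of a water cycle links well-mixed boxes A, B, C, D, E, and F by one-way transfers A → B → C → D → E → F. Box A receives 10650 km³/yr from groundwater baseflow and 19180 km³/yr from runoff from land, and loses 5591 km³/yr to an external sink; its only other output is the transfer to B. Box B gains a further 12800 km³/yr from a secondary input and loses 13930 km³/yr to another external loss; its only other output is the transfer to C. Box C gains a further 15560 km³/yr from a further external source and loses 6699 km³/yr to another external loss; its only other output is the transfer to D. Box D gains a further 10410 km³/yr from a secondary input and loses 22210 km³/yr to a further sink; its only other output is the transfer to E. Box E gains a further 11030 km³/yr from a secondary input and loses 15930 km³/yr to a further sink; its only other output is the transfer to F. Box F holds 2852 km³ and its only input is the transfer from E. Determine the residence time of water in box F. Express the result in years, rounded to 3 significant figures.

Box A: F(A→B) = (10650 + 19180) − 5591 = 24239 km³/yr.
Box B: F(B→C) = (24239 + 12800) − 13930 = 23109 km³/yr.
Box C: F(C→D) = (23109 + 15560) − 6699 = 31970 km³/yr.
Box D: F(D→E) = (31970 + 10410) − 22210 = 20170 km³/yr.
Box E: F(E→F) = (20170 + 11030) − 15930 = 15270 km³/yr.
Box F throughput = its input = 15270 km³/yr; τ = 2852 / 15270 = 0.1868 yr.

0.187 yr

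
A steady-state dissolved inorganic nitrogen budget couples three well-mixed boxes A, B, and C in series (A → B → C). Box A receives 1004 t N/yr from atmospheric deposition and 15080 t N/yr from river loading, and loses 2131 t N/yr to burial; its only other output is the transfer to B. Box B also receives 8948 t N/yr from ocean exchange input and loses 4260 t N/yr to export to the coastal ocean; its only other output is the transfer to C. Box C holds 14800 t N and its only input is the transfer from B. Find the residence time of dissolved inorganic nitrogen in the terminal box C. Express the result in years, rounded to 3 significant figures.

0.794 yr

Box A: F(A→B) = (1004 + 15080) − 2131 = 13953 t N/yr.
Box B: F(B→C) = (13953 + 8948) − 4260 = 18641 t N/yr.
Box C throughput = its input = 18641 t N/yr; τ = 14800 / 18641 = 0.7939 yr.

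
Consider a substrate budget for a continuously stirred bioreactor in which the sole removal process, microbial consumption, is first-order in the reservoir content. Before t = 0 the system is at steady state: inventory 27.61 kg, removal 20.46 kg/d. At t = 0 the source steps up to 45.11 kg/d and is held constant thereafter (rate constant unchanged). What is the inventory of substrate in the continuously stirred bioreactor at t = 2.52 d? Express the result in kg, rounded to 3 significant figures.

Residence time τ = M₀/F₀ = 1.349 d. The eventual steady state is M_∞ = M₀·(F₁/F₀) = 27.61 × 45.11/20.46 = 60.874 kg.
The anomaly ΔM(t) = M(t) − M_∞ decays as ΔM₀·e^(−t/τ) with ΔM₀ = 27.61 − 60.874 = −33.26 kg.
At t = 2.52 d, e^(−t/τ) = e^(−1.867) = 0.1545, so ΔM = −5.140 kg and M = 60.874 − 5.140 = 55.734 kg.

55.7 kg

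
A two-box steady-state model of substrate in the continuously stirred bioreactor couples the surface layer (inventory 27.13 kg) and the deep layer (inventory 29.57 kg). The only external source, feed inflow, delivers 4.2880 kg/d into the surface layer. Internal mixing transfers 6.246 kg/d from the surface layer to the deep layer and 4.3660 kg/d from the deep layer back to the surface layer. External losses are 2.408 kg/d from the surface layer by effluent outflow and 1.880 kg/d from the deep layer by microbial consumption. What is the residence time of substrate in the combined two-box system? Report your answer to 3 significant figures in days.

Treat the two boxes together as one reservoir: the mixing fluxes between them are internal recycling, so τ = ΣM / Σ(external losses).
M_total = 27.13 + 29.57 = 56.700 kg.
ΣF_external_out = 2.408 + 1.880 = 4.2880 kg/d.
τ = M_total / ΣF_ext = 56.700 / 4.2880 = 13.22 d.

13.2 d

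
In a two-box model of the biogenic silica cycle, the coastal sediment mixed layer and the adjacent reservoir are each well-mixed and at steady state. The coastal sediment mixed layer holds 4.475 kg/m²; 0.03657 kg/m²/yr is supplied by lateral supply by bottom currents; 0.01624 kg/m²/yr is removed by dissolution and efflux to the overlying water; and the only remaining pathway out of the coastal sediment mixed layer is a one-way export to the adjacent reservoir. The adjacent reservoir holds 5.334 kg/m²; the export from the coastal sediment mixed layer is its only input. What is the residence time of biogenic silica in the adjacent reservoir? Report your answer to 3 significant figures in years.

Balance the coastal sediment mixed layer: ΣF_in = 0.036570 kg/m²/yr.
Export to the adjacent reservoir = ΣF_in − (0.01624) = 0.020330 kg/m²/yr.
At steady state the output of the adjacent reservoir equals its input, 0.020330 kg/m²/yr.
τ = M / F = 5.334 / 0.020330 = 262.4 yr.

262 yr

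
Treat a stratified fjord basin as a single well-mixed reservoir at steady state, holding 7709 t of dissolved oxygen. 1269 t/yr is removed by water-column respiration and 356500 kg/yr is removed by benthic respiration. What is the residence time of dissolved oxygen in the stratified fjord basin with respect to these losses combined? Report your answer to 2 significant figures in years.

4.7 yr

Convert the benthic respiration flux: 356500 kg/yr = 356.5 t/yr.
Total removal = 1269 + 356.5 = 1625.5 t/yr.
τ = M / ΣF_out = 7709 / 1625.5 = 4.743 yr.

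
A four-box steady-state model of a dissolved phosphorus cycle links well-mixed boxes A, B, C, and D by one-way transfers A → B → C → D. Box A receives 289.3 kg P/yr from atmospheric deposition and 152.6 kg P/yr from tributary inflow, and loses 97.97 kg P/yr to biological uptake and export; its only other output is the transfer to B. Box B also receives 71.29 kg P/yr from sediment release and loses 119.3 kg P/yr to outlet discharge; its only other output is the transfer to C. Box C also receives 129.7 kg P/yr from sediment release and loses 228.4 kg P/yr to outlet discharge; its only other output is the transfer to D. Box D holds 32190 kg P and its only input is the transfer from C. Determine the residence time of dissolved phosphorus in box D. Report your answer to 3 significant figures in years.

163 yr

Box A: F(A→B) = (289.3 + 152.6) − 97.97 = 343.93 kg P/yr.
Box B: F(B→C) = (343.93 + 71.29) − 119.3 = 295.92 kg P/yr.
Box C: F(C→D) = (295.92 + 129.7) − 228.4 = 197.22 kg P/yr.
Box D throughput = its input = 197.22 kg P/yr; τ = 32190 / 197.22 = 163.2 yr.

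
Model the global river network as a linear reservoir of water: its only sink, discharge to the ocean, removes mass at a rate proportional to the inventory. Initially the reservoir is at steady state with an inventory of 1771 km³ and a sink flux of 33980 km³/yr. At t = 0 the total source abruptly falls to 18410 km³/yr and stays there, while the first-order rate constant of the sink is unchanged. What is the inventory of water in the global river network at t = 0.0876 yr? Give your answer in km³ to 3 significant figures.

The sink rate constant is k = F₀/M₀ = 33980/1771 = 19.19 yr⁻¹.
Solving dM/dt = F₁ − kM with M(0) = M₀ gives M(t) = F₁/k + (M₀ − F₁/k)·e^(−kt).
F₁/k = 18410/19.19 = 959.51 km³; kt = 19.19 × 0.0876 = 1.681, e^(−kt) = 0.1862.
M(0.0876) = 959.51 + (1771 − 959.51) × 0.1862 = 959.51 + 151.1 = 1110.6 km³.

1110 km³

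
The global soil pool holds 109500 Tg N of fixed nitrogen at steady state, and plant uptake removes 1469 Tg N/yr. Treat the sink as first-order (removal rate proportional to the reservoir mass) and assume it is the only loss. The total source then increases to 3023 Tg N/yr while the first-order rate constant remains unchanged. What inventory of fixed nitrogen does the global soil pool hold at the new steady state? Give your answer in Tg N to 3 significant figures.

225000 Tg N

Rate constant k = F/M = 1469 / 109500 = 0.01342 yr⁻¹.
At the new steady state, source = k·M_new ⇒ M_new = 3023 / 0.01342 = 225300 Tg N.
(Equivalently M_new = M × F_new/F_old = 109500 × 3023/1469.)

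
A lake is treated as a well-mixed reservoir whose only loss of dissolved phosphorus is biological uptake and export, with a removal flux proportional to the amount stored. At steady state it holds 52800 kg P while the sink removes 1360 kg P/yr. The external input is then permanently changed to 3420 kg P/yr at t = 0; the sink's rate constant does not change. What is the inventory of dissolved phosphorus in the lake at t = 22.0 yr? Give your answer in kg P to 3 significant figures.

Residence time τ = M₀/F₀ = 38.82 yr. The eventual steady state is M_∞ = M₀·(F₁/F₀) = 52800 × 3420/1360 = 132780 kg P.
The anomaly ΔM(t) = M(t) − M_∞ decays as ΔM₀·e^(−t/τ) with ΔM₀ = 52800 − 132780 = −79980 kg P.
At t = 22.0 yr, e^(−t/τ) = e^(−0.5667) = 0.5674, so ΔM = −45380 kg P and M = 132780 − 45380 = 87397 kg P.

87400 kg P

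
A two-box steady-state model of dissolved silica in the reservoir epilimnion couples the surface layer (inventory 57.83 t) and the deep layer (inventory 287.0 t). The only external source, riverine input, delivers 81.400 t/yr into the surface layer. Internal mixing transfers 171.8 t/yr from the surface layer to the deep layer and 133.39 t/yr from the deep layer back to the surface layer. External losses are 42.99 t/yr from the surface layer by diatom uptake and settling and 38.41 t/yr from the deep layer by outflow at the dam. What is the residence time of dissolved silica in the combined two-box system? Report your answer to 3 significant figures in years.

4.24 yr

Residence time in the combined system uses the total inventory and the total *external* removal — internal exchanges between the two boxes cancel.
M_total = 57.83 + 287.0 = 344.83 t.
ΣF_external_out = 42.99 + 38.41 = 81.400 t/yr.
τ = M_total / ΣF_ext = 344.83 / 81.400 = 4.236 yr.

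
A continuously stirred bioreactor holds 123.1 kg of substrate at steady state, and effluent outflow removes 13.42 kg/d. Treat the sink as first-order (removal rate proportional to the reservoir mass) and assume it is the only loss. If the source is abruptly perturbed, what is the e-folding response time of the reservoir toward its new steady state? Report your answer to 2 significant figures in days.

For a linear reservoir the response time equals the residence time τ = M/F.
τ = 123.1 / 13.42 = 9.173 d.

9.2 d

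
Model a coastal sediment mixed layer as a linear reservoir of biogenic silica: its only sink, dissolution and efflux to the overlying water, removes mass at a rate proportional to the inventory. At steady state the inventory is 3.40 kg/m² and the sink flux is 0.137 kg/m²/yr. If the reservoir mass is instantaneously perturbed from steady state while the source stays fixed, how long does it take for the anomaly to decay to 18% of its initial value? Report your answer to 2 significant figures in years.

For a linear reservoir the anomaly decays as exp(−t/τ) with τ = M/F = 3.40/0.137 = 24.82 yr.
exp(−t/τ) = 0.18 ⇒ t = −τ ln(0.18) = 24.82 × 1.715 = 42.56 yr.

43 yr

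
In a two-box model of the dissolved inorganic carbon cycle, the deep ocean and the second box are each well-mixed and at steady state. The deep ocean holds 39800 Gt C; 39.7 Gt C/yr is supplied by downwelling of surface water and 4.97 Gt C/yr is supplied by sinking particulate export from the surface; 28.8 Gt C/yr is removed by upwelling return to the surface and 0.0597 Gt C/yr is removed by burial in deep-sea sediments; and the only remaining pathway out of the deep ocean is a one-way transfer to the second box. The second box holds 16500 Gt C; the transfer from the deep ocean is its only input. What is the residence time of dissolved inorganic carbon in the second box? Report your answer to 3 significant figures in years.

Balance the deep ocean: ΣF_in = 39.7 + 4.97 = 44.670 Gt C/yr.
Transfer to the second box = ΣF_in − (28.8 + 0.0597) = 15.810 Gt C/yr.
At steady state the output of the second box equals its input, 15.810 Gt C/yr.
τ = M / F = 16500 / 15.810 = 1044 yr.

1040 yr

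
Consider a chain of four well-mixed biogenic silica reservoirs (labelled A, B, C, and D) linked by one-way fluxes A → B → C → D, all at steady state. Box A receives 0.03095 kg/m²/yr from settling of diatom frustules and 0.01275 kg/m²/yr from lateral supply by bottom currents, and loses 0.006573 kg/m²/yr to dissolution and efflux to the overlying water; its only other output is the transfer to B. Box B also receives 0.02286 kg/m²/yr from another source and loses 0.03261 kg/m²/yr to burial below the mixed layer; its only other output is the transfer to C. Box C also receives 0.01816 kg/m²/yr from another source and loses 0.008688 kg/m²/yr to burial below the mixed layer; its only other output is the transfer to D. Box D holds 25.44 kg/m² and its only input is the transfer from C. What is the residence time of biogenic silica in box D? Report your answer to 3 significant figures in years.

Box A: F(A→B) = (0.03095 + 0.01275) − 0.006573 = 0.037127 kg/m²/yr.
Box B: F(B→C) = (0.037127 + 0.02286) − 0.03261 = 0.027377 kg/m²/yr.
Box C: F(C→D) = (0.027377 + 0.01816) − 0.008688 = 0.036849 kg/m²/yr.
Box D throughput = its input = 0.036849 kg/m²/yr; τ = 25.44 / 0.036849 = 690.4 yr.

690 yr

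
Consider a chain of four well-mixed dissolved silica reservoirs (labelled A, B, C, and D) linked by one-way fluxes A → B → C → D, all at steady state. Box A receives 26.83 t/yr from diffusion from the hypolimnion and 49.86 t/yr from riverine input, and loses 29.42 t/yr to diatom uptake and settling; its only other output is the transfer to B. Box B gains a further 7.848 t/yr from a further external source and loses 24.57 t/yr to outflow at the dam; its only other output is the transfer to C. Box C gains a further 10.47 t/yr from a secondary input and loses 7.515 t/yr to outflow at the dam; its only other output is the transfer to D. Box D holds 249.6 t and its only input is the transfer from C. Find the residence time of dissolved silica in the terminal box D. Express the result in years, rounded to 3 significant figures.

7.45 yr

Box A: F(A→B) = (26.83 + 49.86) − 29.42 = 47.270 t/yr.
Box B: F(B→C) = (47.270 + 7.848) − 24.57 = 30.548 t/yr.
Box C: F(C→D) = (30.548 + 10.47) − 7.515 = 33.503 t/yr.
Box D throughput = its input = 33.503 t/yr; τ = 249.6 / 33.503 = 7.450 yr.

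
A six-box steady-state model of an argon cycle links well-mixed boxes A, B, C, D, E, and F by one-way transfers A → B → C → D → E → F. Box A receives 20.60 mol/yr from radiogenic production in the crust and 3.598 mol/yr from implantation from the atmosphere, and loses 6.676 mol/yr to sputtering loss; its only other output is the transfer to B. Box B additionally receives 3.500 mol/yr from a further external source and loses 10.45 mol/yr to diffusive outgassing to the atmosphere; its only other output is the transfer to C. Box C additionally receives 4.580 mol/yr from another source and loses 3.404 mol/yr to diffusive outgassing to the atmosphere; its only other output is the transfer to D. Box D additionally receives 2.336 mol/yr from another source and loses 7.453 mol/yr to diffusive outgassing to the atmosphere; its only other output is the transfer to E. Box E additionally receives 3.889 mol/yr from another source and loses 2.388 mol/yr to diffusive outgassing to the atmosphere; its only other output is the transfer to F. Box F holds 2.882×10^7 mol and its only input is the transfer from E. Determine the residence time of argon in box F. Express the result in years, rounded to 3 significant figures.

3.54×10^6 yr

Box A: F(A→B) = (20.60 + 3.598) − 6.676 = 17.522 mol/yr.
Box B: F(B→C) = (17.522 + 3.500) − 10.45 = 10.572 mol/yr.
Box C: F(C→D) = (10.572 + 4.580) − 3.404 = 11.748 mol/yr.
Box D: F(D→E) = (11.748 + 2.336) − 7.453 = 6.6310 mol/yr.
Box E: F(E→F) = (6.6310 + 3.889) − 2.388 = 8.1320 mol/yr.
Box F throughput = its input = 8.1320 mol/yr; τ = 2.882×10^7 / 8.1320 = 3.544×10^6 yr.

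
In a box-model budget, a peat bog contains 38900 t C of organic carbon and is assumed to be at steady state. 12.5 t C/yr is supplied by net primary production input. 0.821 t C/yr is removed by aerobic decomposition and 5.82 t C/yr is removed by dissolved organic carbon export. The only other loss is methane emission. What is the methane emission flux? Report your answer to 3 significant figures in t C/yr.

5.86 t C/yr

At steady state ΣF_in = ΣF_out.
ΣF_in = 12.500 t C/yr.
Methane emission flux = ΣF_in − (0.821 + 5.82) = 12.500 − 6.641 = 5.859 t C/yr.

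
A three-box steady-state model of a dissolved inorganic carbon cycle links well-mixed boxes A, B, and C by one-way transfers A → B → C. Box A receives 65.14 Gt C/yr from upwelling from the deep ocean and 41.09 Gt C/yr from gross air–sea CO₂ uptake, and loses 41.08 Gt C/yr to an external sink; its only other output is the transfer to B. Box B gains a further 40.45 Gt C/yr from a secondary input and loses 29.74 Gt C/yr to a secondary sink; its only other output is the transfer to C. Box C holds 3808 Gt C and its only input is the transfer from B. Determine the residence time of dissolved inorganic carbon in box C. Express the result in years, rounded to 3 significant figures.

Box A: F(A→B) = (65.14 + 41.09) − 41.08 = 65.150 Gt C/yr.
Box B: F(B→C) = (65.150 + 40.45) − 29.74 = 75.860 Gt C/yr.
Box C throughput = its input = 75.860 Gt C/yr; τ = 3808 / 75.860 = 50.20 yr.

50.2 yr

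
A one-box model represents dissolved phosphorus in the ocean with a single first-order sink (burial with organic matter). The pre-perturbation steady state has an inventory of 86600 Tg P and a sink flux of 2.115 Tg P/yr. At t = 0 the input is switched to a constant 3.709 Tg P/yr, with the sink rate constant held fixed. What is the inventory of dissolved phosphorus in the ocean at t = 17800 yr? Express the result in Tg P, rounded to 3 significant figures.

110000 Tg P

Residence time τ = M₀/F₀ = 40950 yr. The eventual steady state is M_∞ = M₀·(F₁/F₀) = 86600 × 3.709/2.115 = 151870 Tg P.
The anomaly ΔM(t) = M(t) − M_∞ decays as ΔM₀·e^(−t/τ) with ΔM₀ = 86600 − 151870 = −65270 Tg P.
At t = 17800 yr, e^(−t/τ) = e^(−0.4347) = 0.6474, so ΔM = −42260 Tg P and M = 151870 − 42260 = 109610 Tg P.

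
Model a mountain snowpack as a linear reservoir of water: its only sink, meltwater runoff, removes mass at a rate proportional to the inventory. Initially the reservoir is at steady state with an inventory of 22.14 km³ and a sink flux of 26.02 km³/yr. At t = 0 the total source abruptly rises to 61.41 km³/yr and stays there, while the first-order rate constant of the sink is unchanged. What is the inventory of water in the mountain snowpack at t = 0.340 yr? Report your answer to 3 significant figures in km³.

32.1 km³

The sink rate constant is k = F₀/M₀ = 26.02/22.14 = 1.175 yr⁻¹.
Solving dM/dt = F₁ − kM with M(0) = M₀ gives M(t) = F₁/k + (M₀ − F₁/k)·e^(−kt).
F₁/k = 61.41/1.175 = 52.253 km³; kt = 1.175 × 0.340 = 0.3996, e^(−kt) = 0.6706.
M(0.340) = 52.253 + (22.14 − 52.253) × 0.6706 = 52.253 − 20.19 = 32.059 km³.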